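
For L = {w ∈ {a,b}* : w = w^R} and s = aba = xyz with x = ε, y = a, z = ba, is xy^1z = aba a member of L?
Yes

xy¹z = ε · a · ba = aba.
aba reversed is aba, the same string, so it is a palindrome and is in L.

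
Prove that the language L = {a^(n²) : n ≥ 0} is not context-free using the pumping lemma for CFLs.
Assume for contradiction that L is context-free, and let p ≥ 1 be the pumping length given by the pumping lemma for CFLs.
Choose s = a^(p²). Then s ∈ L and |s| = p² ≥ p.
By the CFL pumping lemma, s = uvxyz for some u, v, x, y, z with |vxy| ≤ p, |vy| ≥ 1, and uv^i xy^i z ∈ L for every i ≥ 0.
All symbols are a's, so only lengths matter: let k = |vy|, with 1 ≤ k ≤ |vxy| ≤ p.

Take i = 2: |uv²xy²z| = p² + k, and p² < p² + k ≤ p² + p < (p + 1)².
So the length lies strictly between consecutive squares and is not a perfect square; uv²xy²z ∉ L.

This contradicts the CFL pumping lemma, which requires uv^i xy^i z ∈ L for all i ≥ 0.
Hence L = {a^(n²) : n ≥ 0} is not context-free. ∎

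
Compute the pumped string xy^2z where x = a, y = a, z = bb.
aaabb

Given x = 'a', y = 'a', z = 'bb' and i = 2:

xy^2z = x + y·y·...·y (2 times) + z
       = 'a' + 'a'^2 + 'bb'
       = 'a' + 'aa' + 'bb'
       = 'aaabb'

The pumped string is 'aaabb' with length 5.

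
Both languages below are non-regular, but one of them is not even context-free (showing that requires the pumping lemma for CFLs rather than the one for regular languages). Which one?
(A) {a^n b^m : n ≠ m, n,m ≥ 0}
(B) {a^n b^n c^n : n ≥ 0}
(B) {a^n b^n c^n : n ≥ 0}

(B) {a^n b^n c^n : n ≥ 0} requires the CFL pumping lemma.

- {a^n b^m : n ≠ m, n,m ≥ 0} is context-free (but not regular)
  • Can be shown non-regular with the regular pumping lemma
  • After pumping a's, we can make n = m

- {a^n b^n c^n : n ≥ 0} is NOT context-free
  • Requires the CFL pumping lemma to prove
  • Cannot maintain three equal counts simultaneously

The CFL pumping lemma is "stronger" in that it can prove non-membership
in the larger class of context-free languages.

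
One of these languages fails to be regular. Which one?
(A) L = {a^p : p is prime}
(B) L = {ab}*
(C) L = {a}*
(A) {a^p : p is prime}

(A) L = {a^p : p is prime} is NOT regular.

The pumping lemma can be used to prove this:
After pumping, the length becomes composite

The other languages are regular because they can be recognized by finite automata.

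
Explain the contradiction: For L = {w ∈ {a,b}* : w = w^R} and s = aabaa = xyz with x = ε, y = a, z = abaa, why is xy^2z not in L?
xy²z = aaabaa ∉ L

Pumping with i = 2 replaces y = a by y² = aa:
- Original: s = xyz = aabaa; aabaa reversed is aabaa, the same string, so it is a palindrome and is in L
- Pumped: xy²z = ε · aa · abaa = aaabaa
- aaabaa reversed is aabaaa ≠ aaabaa, so it is not a palindrome and is not in L

The pumping lemma would require xy²z ∈ L, so this decomposition yields a contradiction.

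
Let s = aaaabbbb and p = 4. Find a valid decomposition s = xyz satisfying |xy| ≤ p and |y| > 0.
x = 'aa', y = 'a', z = 'abbbb'

For s = aaaabbbb and p = 4, one valid decomposition is:
- x = 'aa' (length 2)
- y = 'a' (length 1)
- z = 'abbbb' (length 5)

Verification:
- xyz = 'aa' + 'a' + 'abbbb' = aaaabbbb ✓
- |xy| = 3 ≤ 4 ✓
- |y| = 1 > 0 ✓

All pumping lemma constraints are satisfied.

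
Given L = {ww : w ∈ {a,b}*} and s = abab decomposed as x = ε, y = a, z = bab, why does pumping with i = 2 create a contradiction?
xy²z = aabab ∉ L

Pumping with i = 2 replaces y = a by y² = aa:
- Original: s = xyz = abab; abab splits into halves ab · ab, which are equal, so it is in L (w = ab)
- Pumped: xy²z = ε · aa · bab = aabab
- aabab has odd length 5, so it cannot be written as ww and is not in L

The pumping lemma would require xy²z ∈ L, so this decomposition yields a contradiction.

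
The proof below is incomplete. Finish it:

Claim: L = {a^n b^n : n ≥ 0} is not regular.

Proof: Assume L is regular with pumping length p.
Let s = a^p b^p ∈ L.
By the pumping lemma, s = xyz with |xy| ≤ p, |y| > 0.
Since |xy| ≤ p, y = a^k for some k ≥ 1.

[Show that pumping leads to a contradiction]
Consider xy²z = a^(p+k) b^p.

Since k ≥ 1, we have p + k > p.
So xy²z has more a's than b's: (p+k) a's vs p b's.
This means xy²z ∉ L because a^n b^n requires equal counts.

This contradicts the pumping lemma which states xy²z ∈ L.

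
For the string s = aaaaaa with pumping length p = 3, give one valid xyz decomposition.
x = 'a', y = 'aa', z = 'aaa'

For s = aaaaaa and p = 3, one valid decomposition is:
- x = 'a' (length 1)
- y = 'aa' (length 2)
- z = 'aaa' (length 3)

Verification:
- xyz = 'a' + 'aa' + 'aaa' = aaaaaa ✓
- |xy| = 3 ≤ 3 ✓
- |y| = 2 > 0 ✓

All pumping lemma constraints are satisfied.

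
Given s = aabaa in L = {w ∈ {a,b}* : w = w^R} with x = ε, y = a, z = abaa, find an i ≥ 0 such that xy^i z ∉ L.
i = 2

xy²z = ε · aa · abaa = aaabaa; aaabaa reversed is aabaaa ≠ aaabaa, so it is not a palindrome and is not in L.
(Other choices also work, e.g. i = 0, 3; only i = 1 is guaranteed to stay in L since xy¹z = s.)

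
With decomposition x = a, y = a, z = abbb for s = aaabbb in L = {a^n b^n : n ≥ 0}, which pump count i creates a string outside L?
i = 3

xy³z = a · aaa · abbb = aaaaabbb; aaaaabbb has 5 a's and 3 b's; 5 ≠ 3, so it is not in L.
(Other choices also work, e.g. i = 0, 2; only i = 1 is guaranteed to stay in L since xy¹z = s.)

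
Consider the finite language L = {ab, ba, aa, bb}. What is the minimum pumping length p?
p = 3

For a finite language L, the pumping lemma holds vacuously if p > max|s| for s ∈ L.

The longest string in L = {ab, ba, aa, bb} has length 2.
If p = 3, then no string s ∈ L has |s| ≥ p, so the condition is vacuously true.

The minimum pumping length is p = 3.

Why no smaller p works: for any p ≤ 2, the longest string s ∈ L has |s| = 2 ≥ p, so it would
have to be pumpable; but pumping up (i = 2, 3, ...) produces ever longer strings, which cannot all lie in the
finite language L. So the pumping property fails for every p ≤ 2.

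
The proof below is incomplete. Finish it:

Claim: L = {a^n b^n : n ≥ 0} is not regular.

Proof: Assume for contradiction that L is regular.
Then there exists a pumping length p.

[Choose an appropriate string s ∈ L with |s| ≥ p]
s = a^p b^p

This string is in L (has equal a's and b's) and has length 2p ≥ p.
Any decomposition xyz with |xy| ≤ p means y consists only of a's,
so pumping will unbalance the counts.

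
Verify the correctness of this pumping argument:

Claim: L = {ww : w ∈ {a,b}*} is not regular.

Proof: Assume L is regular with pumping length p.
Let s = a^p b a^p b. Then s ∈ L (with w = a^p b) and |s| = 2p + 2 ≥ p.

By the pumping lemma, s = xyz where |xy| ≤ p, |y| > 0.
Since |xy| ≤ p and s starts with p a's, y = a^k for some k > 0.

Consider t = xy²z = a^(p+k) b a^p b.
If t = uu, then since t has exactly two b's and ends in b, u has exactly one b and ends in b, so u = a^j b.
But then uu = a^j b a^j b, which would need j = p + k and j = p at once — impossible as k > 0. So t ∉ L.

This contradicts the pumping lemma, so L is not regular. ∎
The proof is correct.

This proof is valid because:
1. s = a^p b a^p b is in L and is chosen in terms of p, so |s| ≥ p holds for every p
2. The decomposition analysis is correct: |xy| ≤ p forces y to lie inside the leading a's
3. The contradiction is valid: the argument shows a^(p+k) b a^p b cannot be split into two equal halves
4. The conclusion follows logically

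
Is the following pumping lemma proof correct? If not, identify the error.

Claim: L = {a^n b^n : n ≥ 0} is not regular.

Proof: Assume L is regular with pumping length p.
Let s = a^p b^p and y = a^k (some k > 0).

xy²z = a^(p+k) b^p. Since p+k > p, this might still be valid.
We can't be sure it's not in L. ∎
The proof is INCORRECT.

Error: The conclusion is wrong.
xy²z = a^(p+k) b^p is definitely NOT in L because the number of a's (p+k) ≠ number of b's (p).
The proof incorrectly doubts what is actually a valid contradiction.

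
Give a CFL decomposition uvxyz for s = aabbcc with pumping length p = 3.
u='aa', v='b', x='b', y='c', z='c'

For s = aabbcc with pumping length p = 3:

One valid decomposition:
- u = 'aa'
- v = 'b'
- x = 'b'
- y = 'c'
- z = 'c'

Verification:
- uvxyz = 'aa' + 'b' + 'b' + 'c' + 'c' = aabbcc ✓
- |vxy| = |'bbc'| = 3 ≤ 3 ✓
- |vy| = |'bc'| = 2 > 0 ✓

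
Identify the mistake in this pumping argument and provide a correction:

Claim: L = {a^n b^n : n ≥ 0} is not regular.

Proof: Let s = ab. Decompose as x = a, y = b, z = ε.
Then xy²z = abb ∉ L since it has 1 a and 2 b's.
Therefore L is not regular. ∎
Error: The string s = ab might be shorter than the pumping length p.

Correction: Choose s = a^p b^p to ensure |s| ≥ p. Also, the decomposition is wrong: with |xy| ≤ p, y cannot include b's when s starts with p a's.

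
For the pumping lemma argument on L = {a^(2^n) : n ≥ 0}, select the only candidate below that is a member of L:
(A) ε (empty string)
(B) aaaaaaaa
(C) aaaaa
(B) aaaaaaaa

The pumping lemma is applied to a string s that lies in L, so first check membership of each option:
- (A) ε has length 0, which is not a power of 2, so it is not in L ✗
- (B) aaaaaaaa has length 8 = 2^3, so it is in L ✓
- (C) aaaaa has length 5, strictly between 2^2 = 4 and 2^3 = 8, so it is not in L ✗

Only (B) aaaaaaaa is in L, so it is the only candidate that could play the role of s.
(In a complete proof one picks s in terms of the pumping length p so that |s| ≥ p is guaranteed; a fixed string like aaaaaaaa illustrates the shape of such an s.)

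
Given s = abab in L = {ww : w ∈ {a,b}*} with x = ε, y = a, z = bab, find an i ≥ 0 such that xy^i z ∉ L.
i = 0

xy⁰z = ε · ε · bab = bab; bab has odd length 3, so it cannot be written as ww and is not in L.
(Other choices also work, e.g. i = 2, 3; only i = 1 is guaranteed to stay in L since xy¹z = s.)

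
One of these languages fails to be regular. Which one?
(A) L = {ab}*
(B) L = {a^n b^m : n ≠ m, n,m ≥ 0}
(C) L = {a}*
(B) {a^n b^m : n ≠ m, n,m ≥ 0}

(B) L = {a^n b^m : n ≠ m, n,m ≥ 0} is NOT regular.

The pumping lemma can be used to prove this:
After pumping a's, we can make n = m

The other languages are regular because they can be recognized by finite automata.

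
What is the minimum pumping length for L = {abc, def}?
p = 4

For a finite language L, the pumping lemma holds vacuously if p > max|s| for s ∈ L.

The longest string in L = {abc, def} has length 3.
If p = 4, then no string s ∈ L has |s| ≥ p, so the condition is vacuously true.

The minimum pumping length is p = 4.

Why no smaller p works: for any p ≤ 3, the longest string s ∈ L has |s| = 3 ≥ p, so it would
have to be pumpable; but pumping up (i = 2, 3, ...) produces ever longer strings, which cannot all lie in the
finite language L. So the pumping property fails for every p ≤ 3.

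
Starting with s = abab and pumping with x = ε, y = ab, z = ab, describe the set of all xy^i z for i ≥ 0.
{xy^i z : i ≥ 0} = {(ab)^(i+1) : i ≥ 0} = {ab, abab, ababab, ...}

With x = ε, y = ab, z = ab: Pumping 'ab' gives strings of alternating a's and b's.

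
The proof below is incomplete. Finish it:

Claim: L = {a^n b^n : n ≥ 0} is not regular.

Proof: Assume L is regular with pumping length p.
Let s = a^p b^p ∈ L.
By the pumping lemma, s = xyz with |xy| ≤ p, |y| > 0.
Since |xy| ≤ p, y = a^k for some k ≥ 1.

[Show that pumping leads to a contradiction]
Consider xy²z = a^(p+k) b^p.

Since k ≥ 1, we have p + k > p.
So xy²z has more a's than b's: (p+k) a's vs p b's.
This means xy²z ∉ L because a^n b^n requires equal counts.

This contradicts the pumping lemma which states xy²z ∈ L.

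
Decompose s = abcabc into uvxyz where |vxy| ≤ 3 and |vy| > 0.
u='ab', v='c', x='a', y='b', z='c'

For s = abcabc with pumping length p = 3:

One valid decomposition:
- u = 'ab'
- v = 'c'
- x = 'a'
- y = 'b'
- z = 'c'

Verification:
- uvxyz = 'ab' + 'c' + 'a' + 'b' + 'c' = abcabc ✓
- |vxy| = |'cab'| = 3 ≤ 3 ✓
- |vy| = |'cb'| = 2 > 0 ✓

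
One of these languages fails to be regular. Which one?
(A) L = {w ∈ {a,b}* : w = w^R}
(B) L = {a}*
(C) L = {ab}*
(A) {w ∈ {a,b}* : w = w^R}

(A) L = {w ∈ {a,b}* : w = w^R} is NOT regular.

The pumping lemma can be used to prove this:
After pumping, the string is no longer symmetric

The other languages are regular because they can be recognized by finite automata.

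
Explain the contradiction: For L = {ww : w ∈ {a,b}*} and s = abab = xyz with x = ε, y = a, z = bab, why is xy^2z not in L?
xy²z = aabab ∉ L

Pumping with i = 2 replaces y = a by y² = aa:
- Original: s = xyz = abab; abab splits into halves ab · ab, which are equal, so it is in L (w = ab)
- Pumped: xy²z = ε · aa · bab = aabab
- aabab has odd length 5, so it cannot be written as ww and is not in L

The pumping lemma would require xy²z ∈ L, so this decomposition yields a contradiction.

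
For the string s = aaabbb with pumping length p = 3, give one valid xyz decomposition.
x = 'aa', y = 'a', z = 'bbb'

For s = aaabbb and p = 3, one valid decomposition is:
- x = 'aa' (length 2)
- y = 'a' (length 1)
- z = 'bbb' (length 3)

Verification:
- xyz = 'aa' + 'a' + 'bbb' = aaabbb ✓
- |xy| = 3 ≤ 3 ✓
- |y| = 1 > 0 ✓

All pumping lemma constraints are satisfied.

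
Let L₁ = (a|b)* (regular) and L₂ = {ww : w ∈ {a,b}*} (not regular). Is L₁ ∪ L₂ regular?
Yes — L₁ ∪ L₂ is regular.

{ww} ⊆ (a|b)*, so L₁ ∪ L₂ = (a|b)*, which is regular.

Note that the bare facts "L₁ regular, L₂ non-regular" do not settle the question by themselves: the closure of regular languages under ∪, ∩, complement and difference applies only when BOTH operands are regular. With a non-regular operand the result can come out regular or non-regular depending on the specific languages, so one has to work out L₁ ∪ L₂ for this particular pair, as above.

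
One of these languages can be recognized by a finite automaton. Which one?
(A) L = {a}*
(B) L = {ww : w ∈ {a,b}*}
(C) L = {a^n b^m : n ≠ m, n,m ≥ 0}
(A) {a}*

(A) L = {a}* is regular.

This can be recognized by a finite automaton (DFA/NFA).
Regular expressions like {a}* define regular languages.

The other choices are not regular:
- {ww : w ∈ {a,b}*}: After pumping, the two halves no longer match
- {a^n b^m : n ≠ m, n,m ≥ 0}: After pumping a's, we can make n = m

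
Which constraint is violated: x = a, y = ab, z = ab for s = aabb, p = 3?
Violated: xyz = s

The decomposition x = a, y = ab, z = ab for s = aabb with p = 3
violates the constraint: xyz = s

xyz = 'a' + 'ab' + 'ab' = 'aabab' ≠ 'aabb' = s. The decomposition doesn't reconstruct s.

Pumping lemma constraints:
1. xyz = s (decomposition is valid)
2. |xy| ≤ p
3. |y| > 0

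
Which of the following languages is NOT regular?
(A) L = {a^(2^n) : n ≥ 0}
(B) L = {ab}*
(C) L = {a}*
(A) {a^(2^n) : n ≥ 0}

(A) L = {a^(2^n) : n ≥ 0} is NOT regular.

The pumping lemma can be used to prove this:
After pumping, length is no longer a power of 2

The other languages are regular because they can be recognized by finite automata.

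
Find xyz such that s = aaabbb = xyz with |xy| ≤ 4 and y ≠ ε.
x = 'a', y = 'aab', z = 'bb'

For s = aaabbb and p = 4, one valid decomposition is:
- x = 'a' (length 1)
- y = 'aab' (length 3)
- z = 'bb' (length 2)

Verification:
- xyz = 'a' + 'aab' + 'bb' = aaabbb ✓
- |xy| = 4 ≤ 4 ✓
- |y| = 3 > 0 ✓

All pumping lemma constraints are satisfied.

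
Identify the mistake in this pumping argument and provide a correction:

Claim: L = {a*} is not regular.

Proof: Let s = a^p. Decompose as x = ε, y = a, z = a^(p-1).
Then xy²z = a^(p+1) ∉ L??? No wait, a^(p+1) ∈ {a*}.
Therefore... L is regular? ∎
Error: The proof attempts to show a*  is not regular, but a* IS regular!

Correction: a* is a regular language (recognized by a simple DFA with one accepting state and self-loop on 'a'). The pumping lemma can only prove non-regularity, not regularity. For regular languages, pumping always works.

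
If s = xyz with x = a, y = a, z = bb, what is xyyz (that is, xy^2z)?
aaabb

Given x = 'a', y = 'a', z = 'bb' and i = 2:

xy^2z = x + y·y·...·y (2 times) + z
       = 'a' + 'a'^2 + 'bb'
       = 'a' + 'aa' + 'bb'
       = 'aaabb'

The pumped string is 'aaabb' with length 5.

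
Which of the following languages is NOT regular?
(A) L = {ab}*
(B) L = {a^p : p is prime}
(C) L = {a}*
(B) {a^p : p is prime}

(B) L = {a^p : p is prime} is NOT regular.

The pumping lemma can be used to prove this:
After pumping, the length becomes composite

The other languages are regular because they can be recognized by finite automata.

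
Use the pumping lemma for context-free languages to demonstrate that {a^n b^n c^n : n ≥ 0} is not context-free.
Assume for contradiction that L is context-free, and let p ≥ 1 be the pumping length given by the pumping lemma for CFLs.
Choose s = a^p b^p c^p. Then s ∈ L and |s| = 3p ≥ p.
By the CFL pumping lemma, s = uvxyz for some u, v, x, y, z with |vxy| ≤ p, |vy| ≥ 1, and uv^i xy^i z ∈ L for every i ≥ 0.

Because |vxy| ≤ p, the window vxy cannot contain both an a and a c: any substring of s containing both must include the entire block b^p plus at least one a and one c, so it has length ≥ p + 2 > p.
Hence at least one of the letters a, c does not occur in vy at all.

Take i = 0: the string uxz is obtained from s by deleting |vy| ≥ 1 symbols, so |uxz| = 3p − |vy| < 3p.
But the letter (a or c) that does not occur in vy still occurs exactly p times in uxz. Every string of L with exactly p copies of some letter is a^p b^p c^p, of length 3p. Since |uxz| < 3p, uxz ∉ L.

This contradicts the CFL pumping lemma, which requires uv^i xy^i z ∈ L for all i ≥ 0.
Hence L = {a^n b^n c^n : n ≥ 0} is not context-free. ∎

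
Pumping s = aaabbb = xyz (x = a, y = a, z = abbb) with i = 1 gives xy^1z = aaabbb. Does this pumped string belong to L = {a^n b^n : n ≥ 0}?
Yes

xy¹z = a · a · abbb = aaabbb.
aaabbb = a^3 b^3 has equal counts (3 = 3), so it is in L.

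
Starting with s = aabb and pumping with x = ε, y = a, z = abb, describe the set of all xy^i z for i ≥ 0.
{xy^i z : i ≥ 0} = {a^(i+1) b^2 : i ≥ 0} = {abb, aabb, aaabb, ...}

With x = ε, y = a, z = abb: Starting with aabb and pumping the first 'a' (z = abb keeps the second 'a'), we get strings with i+1 a's followed by 2 b's for i = 0, 1, 2, ...; note bb is not produced because z always contributes one a.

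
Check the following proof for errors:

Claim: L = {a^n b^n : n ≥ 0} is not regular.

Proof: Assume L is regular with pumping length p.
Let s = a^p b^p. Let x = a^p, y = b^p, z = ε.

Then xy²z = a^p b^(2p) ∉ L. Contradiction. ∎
The proof is INCORRECT.

Error: The decomposition violates |xy| ≤ p.
With x = a^p and y = b^p, we have |xy| = 2p > p.
The pumping lemma requires |xy| ≤ p, so y must be within the first p characters.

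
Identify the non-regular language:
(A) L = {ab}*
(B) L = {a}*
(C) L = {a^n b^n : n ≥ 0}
(C) {a^n b^n : n ≥ 0}

(C) L = {a^n b^n : n ≥ 0} is NOT regular.

The pumping lemma can be used to prove this:
After pumping, the number of a's and b's become unequal

The other languages are regular because they can be recognized by finite automata.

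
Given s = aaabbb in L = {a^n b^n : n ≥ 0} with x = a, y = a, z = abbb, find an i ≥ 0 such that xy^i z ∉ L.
i = 3

xy³z = a · aaa · abbb = aaaaabbb; aaaaabbb has 5 a's and 3 b's; 5 ≠ 3, so it is not in L.
(Other choices also work, e.g. i = 0, 2; only i = 1 is guaranteed to stay in L since xy¹z = s.)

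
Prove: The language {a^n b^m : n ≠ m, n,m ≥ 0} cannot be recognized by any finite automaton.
Assume for contradiction that L is regular, and let p ≥ 1 be the pumping length given by the pumping lemma.
Choose s = a^p b^(p + p!). Then s ∈ L because p ≠ p + p! (as p! ≥ 1), and |s| ≥ p.
By the pumping lemma, s = xyz for some x, y, z with |xy| ≤ p, |y| ≥ 1, and xy^i z ∈ L for every i ≥ 0.
Since |xy| ≤ p and the first p symbols of s are all a's, y = a^k for some k with 1 ≤ k ≤ p.
For every i ≥ 0, xy^i z = a^(p + (i − 1)k) b^(p + p!).

Because 1 ≤ k ≤ p, k divides p!. Let t = p!/k (a positive integer) and take i = t + 1.
Then the number of a's is p + tk = p + p!, which equals the number of b's.
So xy^(t+1) z = a^(p + p!) b^(p + p!) has equally many a's and b's and is NOT in L.

This contradicts the pumping lemma, which requires xy^i z ∈ L for all i ≥ 0.
Hence L = {a^n b^m : n ≠ m, n,m ≥ 0} is not regular. ∎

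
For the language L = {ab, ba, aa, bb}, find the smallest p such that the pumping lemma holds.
p = 3

For a finite language L, the pumping lemma holds vacuously if p > max|s| for s ∈ L.

The longest string in L = {ab, ba, aa, bb} has length 2.
If p = 3, then no string s ∈ L has |s| ≥ p, so the condition is vacuously true.

The minimum pumping length is p = 3.

Why no smaller p works: for any p ≤ 2, the longest string s ∈ L has |s| = 2 ≥ p, so it would
have to be pumpable; but pumping up (i = 2, 3, ...) produces ever longer strings, which cannot all lie in the
finite language L. So the pumping property fails for every p ≤ 2.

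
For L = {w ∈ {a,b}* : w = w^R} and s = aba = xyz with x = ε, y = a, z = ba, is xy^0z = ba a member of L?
No

xy⁰z = ε · ε · ba = ba.
ba reversed is ab ≠ ba, so it is not a palindrome and is not in L.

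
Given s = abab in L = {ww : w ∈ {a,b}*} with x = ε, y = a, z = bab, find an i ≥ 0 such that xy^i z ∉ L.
i = 0

xy⁰z = ε · ε · bab = bab; bab has odd length 3, so it cannot be written as ww and is not in L.
(Other choices also work, e.g. i = 2, 3; only i = 1 is guaranteed to stay in L since xy¹z = s.)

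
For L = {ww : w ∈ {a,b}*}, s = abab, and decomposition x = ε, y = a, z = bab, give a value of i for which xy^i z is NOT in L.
i = 0

xy⁰z = ε · ε · bab = bab; bab has odd length 3, so it cannot be written as ww and is not in L.
(Other choices also work, e.g. i = 2, 3; only i = 1 is guaranteed to stay in L since xy¹z = s.)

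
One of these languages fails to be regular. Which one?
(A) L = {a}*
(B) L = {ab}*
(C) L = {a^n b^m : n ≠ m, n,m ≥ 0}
(C) {a^n b^m : n ≠ m, n,m ≥ 0}

(C) L = {a^n b^m : n ≠ m, n,m ≥ 0} is NOT regular.

The pumping lemma can be used to prove this:
After pumping a's, we can make n = m

The other languages are regular because they can be recognized by finite automata.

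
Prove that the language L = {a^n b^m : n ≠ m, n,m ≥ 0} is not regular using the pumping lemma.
Assume for contradiction that L is regular, and let p ≥ 1 be the pumping length given by the pumping lemma.
Choose s = a^p b^(p + p!). Then s ∈ L because p ≠ p + p! (as p! ≥ 1), and |s| ≥ p.
By the pumping lemma, s = xyz for some x, y, z with |xy| ≤ p, |y| ≥ 1, and xy^i z ∈ L for every i ≥ 0.
Since |xy| ≤ p and the first p symbols of s are all a's, y = a^k for some k with 1 ≤ k ≤ p.
For every i ≥ 0, xy^i z = a^(p + (i − 1)k) b^(p + p!).

Because 1 ≤ k ≤ p, k divides p!. Let t = p!/k (a positive integer) and take i = t + 1.
Then the number of a's is p + tk = p + p!, which equals the number of b's.
So xy^(t+1) z = a^(p + p!) b^(p + p!) has equally many a's and b's and is NOT in L.

This contradicts the pumping lemma, which requires xy^i z ∈ L for all i ≥ 0.
Hence L = {a^n b^m : n ≠ m, n,m ≥ 0} is not regular. ∎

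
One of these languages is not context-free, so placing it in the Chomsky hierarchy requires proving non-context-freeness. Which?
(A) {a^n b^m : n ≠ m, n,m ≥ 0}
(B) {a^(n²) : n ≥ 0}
(B) {a^(n²) : n ≥ 0}

(B) {a^(n²) : n ≥ 0} requires the CFL pumping lemma.

- {a^n b^m : n ≠ m, n,m ≥ 0} is context-free (but not regular)
  • Can be shown non-regular with the regular pumping lemma
  • After pumping a's, we can make n = m

- {a^(n²) : n ≥ 0} is NOT context-free
  • Requires the CFL pumping lemma to prove
  • Gaps between squares grow unboundedly

The CFL pumping lemma is "stronger" in that it can prove non-membership
in the larger class of context-free languages.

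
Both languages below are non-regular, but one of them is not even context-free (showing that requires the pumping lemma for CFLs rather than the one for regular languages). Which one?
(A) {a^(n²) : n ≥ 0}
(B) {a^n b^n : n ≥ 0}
(A) {a^(n²) : n ≥ 0}

(A) {a^(n²) : n ≥ 0} requires the CFL pumping lemma.

- {a^n b^n : n ≥ 0} is context-free (but not regular)
  • Can be shown non-regular with the regular pumping lemma
  • After pumping, the number of a's and b's become unequal

- {a^(n²) : n ≥ 0} is NOT context-free
  • Requires the CFL pumping lemma to prove
  • Gaps between squares grow unboundedly

The CFL pumping lemma is "stronger" in that it can prove non-membership
in the larger class of context-free languages.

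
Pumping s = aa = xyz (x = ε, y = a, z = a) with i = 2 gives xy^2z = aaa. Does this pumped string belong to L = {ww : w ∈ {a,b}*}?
No

xy²z = ε · aa · a = aaa.
aaa has odd length 3, so it cannot be written as ww and is not in L.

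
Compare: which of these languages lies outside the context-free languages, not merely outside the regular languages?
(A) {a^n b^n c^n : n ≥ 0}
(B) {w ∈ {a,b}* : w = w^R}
(A) {a^n b^n c^n : n ≥ 0}

(A) {a^n b^n c^n : n ≥ 0} requires the CFL pumping lemma.

- {w ∈ {a,b}* : w = w^R} is context-free (but not regular)
  • Can be shown non-regular with the regular pumping lemma
  • After pumping, the string is no longer symmetric

- {a^n b^n c^n : n ≥ 0} is NOT context-free
  • Requires the CFL pumping lemma to prove
  • Cannot maintain three equal counts simultaneously

The CFL pumping lemma is "stronger" in that it can prove non-membership
in the larger class of context-free languages.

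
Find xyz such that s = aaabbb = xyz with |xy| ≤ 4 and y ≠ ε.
x = 'aa', y = 'a', z = 'bbb'

For s = aaabbb and p = 4, one valid decomposition is:
- x = 'aa' (length 2)
- y = 'a' (length 1)
- z = 'bbb' (length 3)

Verification:
- xyz = 'aa' + 'a' + 'bbb' = aaabbb ✓
- |xy| = 3 ≤ 4 ✓
- |y| = 1 > 0 ✓

All pumping lemma constraints are satisfied.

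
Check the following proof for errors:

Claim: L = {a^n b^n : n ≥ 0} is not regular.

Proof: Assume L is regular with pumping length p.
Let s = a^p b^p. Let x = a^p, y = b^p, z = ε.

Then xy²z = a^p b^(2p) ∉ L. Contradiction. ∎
The proof is INCORRECT.

Error: The decomposition violates |xy| ≤ p.
With x = a^p and y = b^p, we have |xy| = 2p > p.
The pumping lemma requires |xy| ≤ p, so y must be within the first p characters.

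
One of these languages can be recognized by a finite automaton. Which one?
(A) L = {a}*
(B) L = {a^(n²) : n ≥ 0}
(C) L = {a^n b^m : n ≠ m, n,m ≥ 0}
(A) {a}*

(A) L = {a}* is regular.

This can be recognized by a finite automaton (DFA/NFA).
Regular expressions like {a}* define regular languages.

The other choices are not regular:
- {a^(n²) : n ≥ 0}: After pumping, length is no longer a perfect square
- {a^n b^m : n ≠ m, n,m ≥ 0}: After pumping a's, we can make n = m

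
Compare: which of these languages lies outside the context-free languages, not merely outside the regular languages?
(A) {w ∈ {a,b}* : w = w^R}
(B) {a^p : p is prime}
(B) {a^p : p is prime}

(B) {a^p : p is prime} requires the CFL pumping lemma.

- {w ∈ {a,b}* : w = w^R} is context-free (but not regular)
  • Can be shown non-regular with the regular pumping lemma
  • After pumping, the string is no longer symmetric

- {a^p : p is prime} is NOT context-free
  • Requires the CFL pumping lemma to prove
  • The CFL pumping lemma also fails because prime gaps are unbounded

The CFL pumping lemma is "stronger" in that it can prove non-membership
in the larger class of context-free languages.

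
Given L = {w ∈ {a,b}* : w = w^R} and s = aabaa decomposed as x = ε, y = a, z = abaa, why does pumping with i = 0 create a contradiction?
xy⁰z = abaa ∉ L

Pumping with i = 0 replaces y = a by y⁰ = ε:
- Original: s = xyz = aabaa; aabaa reversed is aabaa, the same string, so it is a palindrome and is in L
- Pumped: xy⁰z = ε · ε · abaa = abaa
- abaa reversed is aaba ≠ abaa, so it is not a palindrome and is not in L

The pumping lemma would require xy⁰z ∈ L, so this decomposition yields a contradiction.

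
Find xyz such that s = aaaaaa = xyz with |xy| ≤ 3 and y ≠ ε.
x = 'aa', y = 'a', z = 'aaa'

For s = aaaaaa and p = 3, one valid decomposition is:
- x = 'aa' (length 2)
- y = 'a' (length 1)
- z = 'aaa' (length 3)

Verification:
- xyz = 'aa' + 'a' + 'aaa' = aaaaaa ✓
- |xy| = 3 ≤ 3 ✓
- |y| = 1 > 0 ✓

All pumping lemma constraints are satisfied.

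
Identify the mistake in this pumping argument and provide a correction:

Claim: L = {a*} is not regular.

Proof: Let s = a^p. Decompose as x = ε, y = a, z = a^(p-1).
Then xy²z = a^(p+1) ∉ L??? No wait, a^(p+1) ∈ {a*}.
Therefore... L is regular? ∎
Error: The proof attempts to show a*  is not regular, but a* IS regular!

Correction: a* is a regular language (recognized by a simple DFA with one accepting state and self-loop on 'a'). The pumping lemma can only prove non-regularity, not regularity. For regular languages, pumping always works.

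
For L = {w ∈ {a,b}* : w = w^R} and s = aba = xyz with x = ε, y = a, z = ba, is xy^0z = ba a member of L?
No

xy⁰z = ε · ε · ba = ba.
ba reversed is ab ≠ ba, so it is not a palindrome and is not in L.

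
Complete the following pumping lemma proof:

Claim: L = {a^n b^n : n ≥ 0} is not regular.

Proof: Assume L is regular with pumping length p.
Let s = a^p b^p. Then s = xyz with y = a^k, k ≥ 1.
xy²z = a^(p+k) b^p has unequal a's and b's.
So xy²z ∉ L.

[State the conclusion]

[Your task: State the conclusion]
This contradicts the pumping lemma for regular languages,
which guarantees xy^i z ∈ L for all i ≥ 0.

Since our assumption that L is regular leads to a contradiction,
we conclude that L = {a^n b^n : n ≥ 0} is NOT regular. ∎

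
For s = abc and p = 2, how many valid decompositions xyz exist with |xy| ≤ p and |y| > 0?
3

For s = 'abc' with pumping length p = 2:

Constraints: |xy| ≤ 2, |y| > 0

Valid decompositions (|xy| ≤ p, |y| ≥ 1):
  • x='', y='a', z='bc'
  • x='a', y='b', z='c'
  • x='', y='ab', z='c'

Total count: 3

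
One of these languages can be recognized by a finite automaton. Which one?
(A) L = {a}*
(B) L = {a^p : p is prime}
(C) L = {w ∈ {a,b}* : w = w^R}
(A) {a}*

(A) L = {a}* is regular.

This can be recognized by a finite automaton (DFA/NFA).
Regular expressions like {a}* define regular languages.

The other choices are not regular:
- {w ∈ {a,b}* : w = w^R}: After pumping, the string is no longer symmetric
- {a^p : p is prime}: After pumping, the length becomes composite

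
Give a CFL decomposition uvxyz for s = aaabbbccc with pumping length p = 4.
u='aa', v='a', x='bb', y='b', z='ccc'

For s = aaabbbccc with pumping length p = 4:

One valid decomposition:
- u = 'aa'
- v = 'a'
- x = 'bb'
- y = 'b'
- z = 'ccc'

Verification:
- uvxyz = 'aa' + 'a' + 'bb' + 'b' + 'ccc' = aaabbbccc ✓
- |vxy| = |'abbb'| = 4 ≤ 4 ✓
- |vy| = |'ab'| = 2 > 0 ✓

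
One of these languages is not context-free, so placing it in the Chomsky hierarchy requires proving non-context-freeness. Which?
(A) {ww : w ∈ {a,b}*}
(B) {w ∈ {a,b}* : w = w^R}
(A) {ww : w ∈ {a,b}*}

(A) {ww : w ∈ {a,b}*} requires the CFL pumping lemma.

- {w ∈ {a,b}* : w = w^R} is context-free (but not regular)
  • Can be shown non-regular with the regular pumping lemma
  • After pumping, the string is no longer symmetric

- {ww : w ∈ {a,b}*} is NOT context-free
  • Requires the CFL pumping lemma to prove
  • Cannot verify equality of two arbitrary substrings

The CFL pumping lemma is "stronger" in that it can prove non-membership
in the larger class of context-free languages.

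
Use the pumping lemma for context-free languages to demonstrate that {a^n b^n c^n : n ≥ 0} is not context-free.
Assume for contradiction that L is context-free, and let p ≥ 1 be the pumping length given by the pumping lemma for CFLs.
Choose s = a^p b^p c^p. Then s ∈ L and |s| = 3p ≥ p.
By the CFL pumping lemma, s = uvxyz for some u, v, x, y, z with |vxy| ≤ p, |vy| ≥ 1, and uv^i xy^i z ∈ L for every i ≥ 0.

Because |vxy| ≤ p, the window vxy cannot contain both an a and a c: any substring of s containing both must include the entire block b^p plus at least one a and one c, so it has length ≥ p + 2 > p.
Hence at least one of the letters a, c does not occur in vy at all.

Take i = 0: the string uxz is obtained from s by deleting |vy| ≥ 1 symbols, so |uxz| = 3p − |vy| < 3p.
But the letter (a or c) that does not occur in vy still occurs exactly p times in uxz. Every string of L with exactly p copies of some letter is a^p b^p c^p, of length 3p. Since |uxz| < 3p, uxz ∉ L.

This contradicts the CFL pumping lemma, which requires uv^i xy^i z ∈ L for all i ≥ 0.
Hence L = {a^n b^n c^n : n ≥ 0} is not context-free. ∎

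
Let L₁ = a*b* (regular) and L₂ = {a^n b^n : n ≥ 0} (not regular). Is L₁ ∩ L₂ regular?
No — L₁ ∩ L₂ is not regular.

Every string a^n b^n already lies in a*b*, so L₁ ∩ L₂ = {a^n b^n : n ≥ 0} = L₂ itself, which is the standard non-regular language (pump s = a^p b^p).

Note that the bare facts "L₁ regular, L₂ non-regular" do not settle the question by themselves: the closure of regular languages under ∪, ∩, complement and difference applies only when BOTH operands are regular. With a non-regular operand the result can come out regular or non-regular depending on the specific languages, so one has to work out L₁ ∩ L₂ for this particular pair, as above.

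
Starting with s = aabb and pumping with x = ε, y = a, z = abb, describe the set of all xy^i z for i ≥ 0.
{xy^i z : i ≥ 0} = {a^(i+1) b^2 : i ≥ 0} = {abb, aabb, aaabb, ...}

With x = ε, y = a, z = abb: Starting with aabb and pumping the first 'a' (z = abb keeps the second 'a'), we get strings with i+1 a's followed by 2 b's for i = 0, 1, 2, ...; note bb is not produced because z always contributes one a.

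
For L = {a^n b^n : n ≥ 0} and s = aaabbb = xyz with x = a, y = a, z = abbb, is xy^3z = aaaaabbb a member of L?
No

xy³z = a · aaa · abbb = aaaaabbb.
aaaaabbb has 5 a's and 3 b's; 5 ≠ 3, so it is not in L.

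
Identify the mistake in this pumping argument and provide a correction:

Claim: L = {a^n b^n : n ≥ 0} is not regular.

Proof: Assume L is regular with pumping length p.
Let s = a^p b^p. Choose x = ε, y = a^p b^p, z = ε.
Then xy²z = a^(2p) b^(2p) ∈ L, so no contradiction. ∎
Error: The decomposition violates |xy| ≤ p. With y = a^p b^p, |xy| = |y| = 2p > p. (The proof also miscomputes xy²z, which would be a^p b^p a^p b^p rather than a^(2p) b^(2p), and it wrongly treats one harmless decomposition as settling the matter — the prover does not get to choose the decomposition.)

Correction: The pumping lemma requires |xy| ≤ p, and the argument must handle every decomposition satisfying |xy| ≤ p, |y| ≥ 1. Since s starts with p a's, any such y consists only of a's, say y = a^k with k ≥ 1. Then xy²z = a^(p+k) b^p has unequal numbers of a's and b's, so xy²z ∉ L — the required contradiction.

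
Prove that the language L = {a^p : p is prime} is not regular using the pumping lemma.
Assume for contradiction that L is regular, and let p ≥ 1 be the pumping length given by the pumping lemma.
Choose a prime q with q ≥ p (one exists because there are infinitely many primes) and let s = a^q. Then s ∈ L and |s| = q ≥ p.
By the pumping lemma, s = xyz for some x, y, z with |xy| ≤ p, |y| ≥ 1, and xy^i z ∈ L for every i ≥ 0.
Here y = a^k for some k with 1 ≤ k ≤ p, and xy^i z = a^(q + (i − 1)k) for every i ≥ 0.

Take i = q + 1: |xy^(q+1) z| = q + qk = q(k + 1).
Both factors satisfy q ≥ 2 and k + 1 ≥ 2, so q(k + 1) is composite, and xy^(q+1) z ∉ L.

This contradicts the pumping lemma, which requires xy^i z ∈ L for all i ≥ 0.
Hence L = {a^p : p is prime} is not regular. ∎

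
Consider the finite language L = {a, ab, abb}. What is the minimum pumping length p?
p = 4

For a finite language L, the pumping lemma holds vacuously if p > max|s| for s ∈ L.

The longest string in L = {a, ab, abb} has length 3.
If p = 4, then no string s ∈ L has |s| ≥ p, so the condition is vacuously true.

The minimum pumping length is p = 4.

Why no smaller p works: for any p ≤ 3, the longest string s ∈ L has |s| = 3 ≥ p, so it would
have to be pumpable; but pumping up (i = 2, 3, ...) produces ever longer strings, which cannot all lie in the
finite language L. So the pumping property fails for every p ≤ 3.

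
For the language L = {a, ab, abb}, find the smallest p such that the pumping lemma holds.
p = 4

For a finite language L, the pumping lemma holds vacuously if p > max|s| for s ∈ L.

The longest string in L = {a, ab, abb} has length 3.
If p = 4, then no string s ∈ L has |s| ≥ p, so the condition is vacuously true.

The minimum pumping length is p = 4.

Why no smaller p works: for any p ≤ 3, the longest string s ∈ L has |s| = 3 ≥ p, so it would
have to be pumpable; but pumping up (i = 2, 3, ...) produces ever longer strings, which cannot all lie in the
finite language L. So the pumping property fails for every p ≤ 3.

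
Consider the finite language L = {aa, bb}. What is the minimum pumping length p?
p = 3

For a finite language L, the pumping lemma holds vacuously if p > max|s| for s ∈ L.

The longest string in L = {aa, bb} has length 2.
If p = 3, then no string s ∈ L has |s| ≥ p, so the condition is vacuously true.

The minimum pumping length is p = 3.

Why no smaller p works: for any p ≤ 2, the longest string s ∈ L has |s| = 2 ≥ p, so it would
have to be pumpable; but pumping up (i = 2, 3, ...) produces ever longer strings, which cannot all lie in the
finite language L. So the pumping property fails for every p ≤ 2.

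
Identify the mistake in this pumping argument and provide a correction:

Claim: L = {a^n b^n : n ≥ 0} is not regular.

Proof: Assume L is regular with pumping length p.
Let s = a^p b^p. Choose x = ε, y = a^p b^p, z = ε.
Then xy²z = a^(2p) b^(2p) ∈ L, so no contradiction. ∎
Error: The decomposition violates |xy| ≤ p. With y = a^p b^p, |xy| = |y| = 2p > p. (The proof also miscomputes xy²z, which would be a^p b^p a^p b^p rather than a^(2p) b^(2p), and it wrongly treats one harmless decomposition as settling the matter — the prover does not get to choose the decomposition.)

Correction: The pumping lemma requires |xy| ≤ p, and the argument must handle every decomposition satisfying |xy| ≤ p, |y| ≥ 1. Since s starts with p a's, any such y consists only of a's, say y = a^k with k ≥ 1. Then xy²z = a^(p+k) b^p has unequal numbers of a's and b's, so xy²z ∉ L — the required contradiction.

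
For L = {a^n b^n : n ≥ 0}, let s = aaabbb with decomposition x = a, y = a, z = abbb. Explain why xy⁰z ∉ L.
xy⁰z = aabbb ∉ L

Pumping with i = 0 replaces y = a by y⁰ = ε:
- Original: s = xyz = aaabbb; aaabbb = a^3 b^3 has equal counts (3 = 3), so it is in L
- Pumped: xy⁰z = a · ε · abbb = aabbb
- aabbb has 2 a's and 3 b's; 2 ≠ 3, so it is not in L

The pumping lemma would require xy⁰z ∈ L, so this decomposition yields a contradiction.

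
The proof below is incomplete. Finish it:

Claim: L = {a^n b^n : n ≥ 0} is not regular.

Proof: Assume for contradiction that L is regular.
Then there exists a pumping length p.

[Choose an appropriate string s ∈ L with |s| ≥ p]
s = a^p b^p

This string is in L (has equal a's and b's) and has length 2p ≥ p.
Any decomposition xyz with |xy| ≤ p means y consists only of a's,
so pumping will unbalance the counts.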